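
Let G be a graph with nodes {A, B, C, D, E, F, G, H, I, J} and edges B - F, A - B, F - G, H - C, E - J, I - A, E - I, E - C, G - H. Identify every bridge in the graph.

The edges on the cycle E-I-A-B-F-G-H-C-E are not bridges since each lies on that cycle.
But removing E - J disconnects E from J — this is a bridge.

E-J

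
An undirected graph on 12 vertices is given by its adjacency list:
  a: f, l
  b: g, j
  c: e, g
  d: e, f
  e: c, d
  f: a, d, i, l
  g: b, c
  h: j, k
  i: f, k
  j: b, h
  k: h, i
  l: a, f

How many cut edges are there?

0

The edges on the cycle f-l-a-f are not bridges since each lies on that cycle.
Every edge lies on some cycle, so there are no bridges.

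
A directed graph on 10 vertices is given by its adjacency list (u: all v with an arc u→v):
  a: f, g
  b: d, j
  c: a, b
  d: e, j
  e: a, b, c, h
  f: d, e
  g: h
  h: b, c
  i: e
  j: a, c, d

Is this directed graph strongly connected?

No

There is no directed path from j to i, so the graph is not strongly connected.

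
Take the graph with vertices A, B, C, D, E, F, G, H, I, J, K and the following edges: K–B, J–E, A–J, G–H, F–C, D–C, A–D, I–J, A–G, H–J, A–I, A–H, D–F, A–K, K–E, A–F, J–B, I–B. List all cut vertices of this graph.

Removing A increases the component count from 1 to 2, so A is a cut vertex.
By contrast removing H leaves 1 component; it is not a cut vertex. No other vertex is a cut vertex either.

A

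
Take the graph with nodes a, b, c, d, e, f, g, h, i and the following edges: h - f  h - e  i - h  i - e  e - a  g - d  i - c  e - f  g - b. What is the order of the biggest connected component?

Starting from b we can reach b, d, g. That is one component of size 3.
Starting from a we can reach a, c, e, f, h, i. That is one component of size 6.
The largest has 6 vertices.

6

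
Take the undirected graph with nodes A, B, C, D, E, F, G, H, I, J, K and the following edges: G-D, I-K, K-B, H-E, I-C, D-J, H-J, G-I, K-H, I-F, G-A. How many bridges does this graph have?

The edges on the cycle G-I-K-H-J-D-G are not bridges since each lies on that cycle.
But removing I-C disconnects I from C; removing E-H disconnects E from H; removing G-A disconnects G from A; removing K-B disconnects K from B — these are bridges.
In total 5 edges are bridges.

5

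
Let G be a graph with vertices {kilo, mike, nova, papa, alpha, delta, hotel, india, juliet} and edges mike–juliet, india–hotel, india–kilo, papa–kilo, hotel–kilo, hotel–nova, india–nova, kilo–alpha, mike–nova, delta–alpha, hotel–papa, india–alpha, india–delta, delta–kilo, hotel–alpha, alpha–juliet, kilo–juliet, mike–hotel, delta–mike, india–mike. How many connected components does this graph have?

Starting from kilo we can reach kilo, mike, nova, papa, alpha, delta, hotel, india, juliet. That is one component of size 9.
Total: 1 component.

1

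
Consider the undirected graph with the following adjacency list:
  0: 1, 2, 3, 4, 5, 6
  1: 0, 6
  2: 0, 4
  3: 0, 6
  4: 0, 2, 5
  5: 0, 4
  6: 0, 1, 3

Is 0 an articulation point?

Yes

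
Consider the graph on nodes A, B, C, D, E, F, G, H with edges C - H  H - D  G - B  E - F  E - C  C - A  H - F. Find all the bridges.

The edges on the cycle E-C-H-F-E are not bridges since each lies on that cycle.
But removing G - B disconnects G from B; removing C - A disconnects C from A; removing D - H disconnects D from H — these are bridges.

A-C, B-G, D-H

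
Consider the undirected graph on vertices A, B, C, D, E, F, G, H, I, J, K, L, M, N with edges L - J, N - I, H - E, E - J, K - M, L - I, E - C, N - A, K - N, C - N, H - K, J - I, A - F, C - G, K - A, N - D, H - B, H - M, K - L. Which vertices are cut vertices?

A, C, H, N

Removing A increases the component count from 1 to 2, so A is a cut vertex.
Removing C increases the component count from 1 to 2, so C is a cut vertex.
Removing H increases the component count from 1 to 2, so H is a cut vertex.
Likewise N is a cut vertex.
By contrast removing D leaves 1 component; it is not a cut vertex. No other vertex is a cut vertex either.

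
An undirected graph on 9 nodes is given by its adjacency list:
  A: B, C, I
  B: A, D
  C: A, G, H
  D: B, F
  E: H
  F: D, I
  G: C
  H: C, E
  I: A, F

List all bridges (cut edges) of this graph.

The edges on the cycle D-B-A-I-F-D are not bridges since each lies on that cycle.
But removing C-G disconnects C from G; removing A-C disconnects A from C; removing C-H disconnects C from H; removing E-H disconnects E from H — these are bridges.

A-C, C-G, C-H, E-H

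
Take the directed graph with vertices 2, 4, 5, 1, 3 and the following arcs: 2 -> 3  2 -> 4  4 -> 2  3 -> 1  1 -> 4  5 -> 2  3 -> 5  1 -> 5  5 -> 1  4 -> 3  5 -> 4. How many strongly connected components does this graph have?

{1, 2, 3, 4, 5} are all mutually reachable — one SCC of size 5.
That gives 1 strongly connected component.

1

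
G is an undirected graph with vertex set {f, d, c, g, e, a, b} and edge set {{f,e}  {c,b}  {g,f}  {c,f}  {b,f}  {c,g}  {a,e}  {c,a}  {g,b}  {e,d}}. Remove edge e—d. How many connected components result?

2

Before removal there is 1 component.
e—d is a bridge — removing it separates e's side from d's side.
After removal: 2 components.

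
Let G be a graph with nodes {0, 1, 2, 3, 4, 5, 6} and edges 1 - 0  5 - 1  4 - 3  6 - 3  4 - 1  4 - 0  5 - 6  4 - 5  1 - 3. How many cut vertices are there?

Removing 3, for instance, still leaves 2 components. No single vertex removal increases the component count — the graph has no articulation points.

0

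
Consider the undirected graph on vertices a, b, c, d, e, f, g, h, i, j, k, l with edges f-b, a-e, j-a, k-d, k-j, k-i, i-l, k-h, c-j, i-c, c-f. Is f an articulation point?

Yes

Deleting f raises the number of components from 2 to 3, so f is a cut vertex.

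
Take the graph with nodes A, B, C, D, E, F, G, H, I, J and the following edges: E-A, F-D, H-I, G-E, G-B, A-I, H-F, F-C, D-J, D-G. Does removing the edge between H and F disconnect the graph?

No

After removing H-F, the path H-I-A-E-G-D-F still connects them, so the edge is not a bridge.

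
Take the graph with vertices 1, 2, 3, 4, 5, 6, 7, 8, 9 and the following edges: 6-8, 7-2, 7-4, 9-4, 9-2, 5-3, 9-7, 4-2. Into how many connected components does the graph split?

4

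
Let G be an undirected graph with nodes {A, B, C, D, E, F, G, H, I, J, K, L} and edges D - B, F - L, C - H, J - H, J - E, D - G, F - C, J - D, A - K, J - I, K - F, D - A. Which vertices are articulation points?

Removing D increases the component count from 1 to 3, so D is a cut vertex.
Removing F increases the component count from 1 to 2, so F is a cut vertex.
Removing J increases the component count from 1 to 3, so J is a cut vertex.
By contrast removing L leaves 1 component; it is not a cut vertex. No other vertex is a cut vertex either.

D, F, J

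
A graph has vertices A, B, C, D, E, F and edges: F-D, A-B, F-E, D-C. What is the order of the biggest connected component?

Starting from A we can reach A, B. That is one component of size 2.
Starting from C we can reach C, D, E, F. That is one component of size 4.
The largest has 4 vertices.

4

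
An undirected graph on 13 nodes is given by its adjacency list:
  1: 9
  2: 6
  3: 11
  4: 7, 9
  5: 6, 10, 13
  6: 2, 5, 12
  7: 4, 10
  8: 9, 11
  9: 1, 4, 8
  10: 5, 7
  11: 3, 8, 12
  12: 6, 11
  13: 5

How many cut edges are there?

The edges on the cycle 4-9-8-11-12-6-5-10-7-4 are not bridges since each lies on that cycle.
But removing 11-3 disconnects 11 from 3; removing 9-1 disconnects 9 from 1; removing 2-6 disconnects 2 from 6; removing 13-5 disconnects 13 from 5 — these are bridges.
That makes 4 bridges.

4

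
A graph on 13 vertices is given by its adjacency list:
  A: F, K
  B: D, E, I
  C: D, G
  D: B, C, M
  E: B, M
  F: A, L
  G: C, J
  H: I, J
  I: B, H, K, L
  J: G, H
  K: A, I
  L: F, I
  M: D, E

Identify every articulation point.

Removing I increases the component count from 1 to 2, so I is a cut vertex.
By contrast removing G leaves 1 component; it is not a cut vertex. No other vertex is a cut vertex either.

I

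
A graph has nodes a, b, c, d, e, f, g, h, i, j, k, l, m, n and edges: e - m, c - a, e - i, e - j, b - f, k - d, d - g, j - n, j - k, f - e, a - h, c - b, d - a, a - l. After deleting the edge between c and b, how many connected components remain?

c and b are still connected via c-a-d-k-j-e-f-b, so the component count stays at 1.

1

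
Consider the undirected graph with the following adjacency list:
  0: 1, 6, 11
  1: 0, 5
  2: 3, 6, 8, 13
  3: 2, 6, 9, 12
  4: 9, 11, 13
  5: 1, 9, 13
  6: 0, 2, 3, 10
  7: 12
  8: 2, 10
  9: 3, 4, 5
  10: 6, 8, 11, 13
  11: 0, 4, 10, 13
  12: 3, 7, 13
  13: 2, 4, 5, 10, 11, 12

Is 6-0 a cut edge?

No

After removing 6-0, the path 6-10-11-0 still connects them, so the edge is not a bridge.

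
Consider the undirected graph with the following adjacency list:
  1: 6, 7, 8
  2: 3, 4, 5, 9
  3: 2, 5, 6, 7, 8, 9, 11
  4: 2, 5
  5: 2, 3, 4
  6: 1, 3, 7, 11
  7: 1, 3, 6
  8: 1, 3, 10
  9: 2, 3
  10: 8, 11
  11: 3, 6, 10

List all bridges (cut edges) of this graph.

none

The edges on the cycle 3-7-6-3 are not bridges since each lies on that cycle.
Every edge lies on some cycle, so there are no bridges.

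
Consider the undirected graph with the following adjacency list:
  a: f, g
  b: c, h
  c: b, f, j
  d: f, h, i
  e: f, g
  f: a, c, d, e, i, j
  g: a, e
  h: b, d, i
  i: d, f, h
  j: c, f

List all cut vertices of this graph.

Removing f increases the component count from 1 to 2, so f is a cut vertex.
By contrast removing i leaves 1 component; it is not a cut vertex. No other vertex is a cut vertex either.

f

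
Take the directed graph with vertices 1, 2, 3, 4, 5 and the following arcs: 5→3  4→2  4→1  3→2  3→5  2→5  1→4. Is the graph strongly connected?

There is no directed path from 3 to 4, so the graph is not strongly connected.

No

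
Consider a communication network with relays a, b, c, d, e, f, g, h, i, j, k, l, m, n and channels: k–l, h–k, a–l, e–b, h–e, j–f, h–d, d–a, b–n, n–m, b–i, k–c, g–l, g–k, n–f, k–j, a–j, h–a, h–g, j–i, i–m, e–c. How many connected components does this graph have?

1

Starting from a we can reach a, b, c, d, e, f, g, h, i, j, k, l, m, n. That is one component of size 14.
Total: 1 component.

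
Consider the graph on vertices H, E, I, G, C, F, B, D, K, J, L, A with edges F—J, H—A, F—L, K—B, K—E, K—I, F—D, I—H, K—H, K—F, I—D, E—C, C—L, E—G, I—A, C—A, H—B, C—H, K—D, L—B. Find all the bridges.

E-G, F-J

The edges on the cycle K-F-D-K are not bridges since each lies on that cycle.
But removing E—G disconnects E from G; removing J—F disconnects J from F — these are bridges.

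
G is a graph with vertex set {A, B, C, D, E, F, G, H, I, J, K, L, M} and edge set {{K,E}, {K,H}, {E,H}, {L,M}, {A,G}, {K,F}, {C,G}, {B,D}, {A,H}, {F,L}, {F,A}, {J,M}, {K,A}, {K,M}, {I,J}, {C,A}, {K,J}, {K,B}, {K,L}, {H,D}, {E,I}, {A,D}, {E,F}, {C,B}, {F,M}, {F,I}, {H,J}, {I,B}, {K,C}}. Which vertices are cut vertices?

Removing D, for instance, still leaves 1 component. No single vertex removal increases the component count — the graph has no articulation points.

none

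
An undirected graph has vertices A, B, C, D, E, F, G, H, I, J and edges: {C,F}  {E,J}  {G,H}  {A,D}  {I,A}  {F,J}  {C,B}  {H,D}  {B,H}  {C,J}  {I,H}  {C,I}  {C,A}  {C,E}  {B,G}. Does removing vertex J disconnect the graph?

Deleting J leaves 1 component (was 1) (its neighbors C, E, F remain connected to each other), so J is not a cut vertex.

No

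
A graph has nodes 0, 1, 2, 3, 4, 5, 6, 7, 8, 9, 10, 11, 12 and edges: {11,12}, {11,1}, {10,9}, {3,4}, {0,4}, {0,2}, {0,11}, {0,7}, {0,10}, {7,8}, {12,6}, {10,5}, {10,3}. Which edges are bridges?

0-11, 0-2, 0-7, 1-11, 10-5, 10-9, 11-12, 12-6, 7-8

The edges on the cycle 0-10-3-4-0 are not bridges since each lies on that cycle.
But removing 0—2 disconnects 0 from 2; removing 10—5 disconnects 10 from 5; removing 11—12 disconnects 11 from 12; removing 7—8 disconnects 7 from 8 — these are bridges.
In total 9 edges are bridges.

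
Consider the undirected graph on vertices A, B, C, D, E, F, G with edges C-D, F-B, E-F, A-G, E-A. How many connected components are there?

2

Starting from C we can reach C, D. That is one component of size 2.
Starting from A we can reach A, B, E, F, G. That is one component of size 5.
Total: 2 components.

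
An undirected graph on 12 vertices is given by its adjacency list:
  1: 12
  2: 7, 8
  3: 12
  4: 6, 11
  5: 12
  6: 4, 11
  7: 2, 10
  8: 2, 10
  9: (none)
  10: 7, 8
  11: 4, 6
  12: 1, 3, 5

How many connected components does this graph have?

4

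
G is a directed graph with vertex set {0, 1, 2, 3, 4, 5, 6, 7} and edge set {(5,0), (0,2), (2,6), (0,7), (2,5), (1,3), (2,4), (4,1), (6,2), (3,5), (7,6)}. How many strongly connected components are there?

1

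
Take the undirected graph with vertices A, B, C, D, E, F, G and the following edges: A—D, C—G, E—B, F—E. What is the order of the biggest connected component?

Starting from A we can reach A, D. That is one component of size 2.
Starting from C we can reach C, G. That is one component of size 2.
Starting from B we can reach B, E, F. That is one component of size 3.
The largest has 3 vertices.

3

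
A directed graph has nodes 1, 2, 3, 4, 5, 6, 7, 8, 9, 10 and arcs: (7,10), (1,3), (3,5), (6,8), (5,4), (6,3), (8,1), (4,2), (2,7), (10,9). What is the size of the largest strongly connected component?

1

{2} is an SCC by itself.
{8} is an SCC by itself.
{5} is an SCC by itself.
{6} is an SCC by itself.
{4} is an SCC by itself.
(and 5 more singleton SCCs)
The largest has 1 vertex.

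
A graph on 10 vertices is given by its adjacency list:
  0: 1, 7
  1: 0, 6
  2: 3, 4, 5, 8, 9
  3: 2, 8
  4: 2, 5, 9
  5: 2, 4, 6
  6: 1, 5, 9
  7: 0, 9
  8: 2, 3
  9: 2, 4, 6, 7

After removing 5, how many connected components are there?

1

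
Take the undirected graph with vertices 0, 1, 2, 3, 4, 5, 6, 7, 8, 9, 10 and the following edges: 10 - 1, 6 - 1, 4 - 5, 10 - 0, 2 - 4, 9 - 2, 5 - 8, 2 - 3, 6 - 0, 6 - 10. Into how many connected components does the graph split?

7 is isolated — a component by itself.
Starting from 0 we can reach 0, 1, 6, 10. That is one component of size 4.
Starting from 2 we can reach 2, 3, 4, 5, 8, 9. That is one component of size 6.
Total: 3 components.

3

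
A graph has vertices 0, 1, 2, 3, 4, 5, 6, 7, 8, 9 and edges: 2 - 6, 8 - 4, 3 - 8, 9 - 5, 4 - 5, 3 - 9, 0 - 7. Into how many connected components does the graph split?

4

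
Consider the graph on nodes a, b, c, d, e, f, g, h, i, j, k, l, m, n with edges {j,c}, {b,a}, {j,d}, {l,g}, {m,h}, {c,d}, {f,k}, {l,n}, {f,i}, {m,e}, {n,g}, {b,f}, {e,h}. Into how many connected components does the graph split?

4

Starting from g we can reach g, l, n. That is one component of size 3.
Starting from e we can reach e, h, m. That is one component of size 3.
Starting from c we can reach c, d, j. That is one component of size 3.
Starting from a we can reach a, b, f, i, k. That is one component of size 5.
Total: 4 components.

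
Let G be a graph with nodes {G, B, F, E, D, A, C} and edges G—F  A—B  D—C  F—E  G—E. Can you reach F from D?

The component containing D is {C, D}, and F is not in it.

No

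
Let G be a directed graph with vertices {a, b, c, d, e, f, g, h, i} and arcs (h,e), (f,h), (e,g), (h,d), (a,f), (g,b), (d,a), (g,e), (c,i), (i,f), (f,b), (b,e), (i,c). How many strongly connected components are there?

{a, d, f, h} are all mutually reachable — one SCC of size 4.
{b, e, g} are all mutually reachable — one SCC of size 3.
{c, i} are all mutually reachable — one SCC of size 2.
That gives 3 strongly connected components.

3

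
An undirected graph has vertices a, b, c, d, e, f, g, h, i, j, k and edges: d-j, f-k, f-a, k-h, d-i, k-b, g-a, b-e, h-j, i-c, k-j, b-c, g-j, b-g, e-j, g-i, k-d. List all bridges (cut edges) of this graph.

none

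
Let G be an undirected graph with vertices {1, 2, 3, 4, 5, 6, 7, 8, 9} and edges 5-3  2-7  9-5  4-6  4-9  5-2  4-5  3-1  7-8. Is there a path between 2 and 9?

Yes

From 2 we can reach 1, 2, 3, 4, 5, 6, 7, 8, 9, which includes 9.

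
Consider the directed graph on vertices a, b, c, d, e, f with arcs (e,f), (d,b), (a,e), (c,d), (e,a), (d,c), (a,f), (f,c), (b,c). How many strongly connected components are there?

3

{b, c, d} are all mutually reachable — one SCC of size 3.
{a, e} are all mutually reachable — one SCC of size 2.
{f} is an SCC by itself.
That gives 3 strongly connected components.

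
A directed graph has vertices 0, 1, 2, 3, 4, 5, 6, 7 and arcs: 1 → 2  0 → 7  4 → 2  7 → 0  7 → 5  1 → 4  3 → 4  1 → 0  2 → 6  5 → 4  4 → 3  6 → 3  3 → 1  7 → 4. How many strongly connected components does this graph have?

1

{0, 1, 2, 3, 4, 5, 6, 7} are all mutually reachable — one SCC of size 8.
That gives 1 strongly connected component.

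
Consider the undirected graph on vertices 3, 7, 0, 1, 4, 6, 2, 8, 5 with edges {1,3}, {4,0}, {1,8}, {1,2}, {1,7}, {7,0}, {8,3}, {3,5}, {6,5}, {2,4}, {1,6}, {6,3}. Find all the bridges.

The edges on the cycle 1-6-5-3-1 are not bridges since each lies on that cycle.
Every edge lies on some cycle, so there are no bridges.

none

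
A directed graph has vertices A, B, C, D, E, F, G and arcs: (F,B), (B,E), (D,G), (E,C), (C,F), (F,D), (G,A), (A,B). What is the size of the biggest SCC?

{A, B, C, D, E, F, G} are all mutually reachable — one SCC of size 7.
The largest has 7 vertices.

7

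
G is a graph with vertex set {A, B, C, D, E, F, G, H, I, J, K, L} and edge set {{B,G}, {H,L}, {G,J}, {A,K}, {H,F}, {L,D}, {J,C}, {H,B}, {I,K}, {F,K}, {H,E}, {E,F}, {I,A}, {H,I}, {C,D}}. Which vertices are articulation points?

Removing H increases the component count from 1 to 2, so H is a cut vertex.
By contrast removing B leaves 1 component; it is not a cut vertex. No other vertex is a cut vertex either.

H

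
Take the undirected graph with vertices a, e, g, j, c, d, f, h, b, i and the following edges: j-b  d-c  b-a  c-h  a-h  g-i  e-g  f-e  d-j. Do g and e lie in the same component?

From g we can reach e, f, g, i, which includes e.

Yes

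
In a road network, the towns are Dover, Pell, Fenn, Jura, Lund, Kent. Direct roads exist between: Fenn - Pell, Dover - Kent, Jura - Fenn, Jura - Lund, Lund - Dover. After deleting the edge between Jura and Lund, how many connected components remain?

2

Before removal there is 1 component.
Jura - Lund is a bridge — removing it separates Jura's side from Lund's side.
After removal: 2 components.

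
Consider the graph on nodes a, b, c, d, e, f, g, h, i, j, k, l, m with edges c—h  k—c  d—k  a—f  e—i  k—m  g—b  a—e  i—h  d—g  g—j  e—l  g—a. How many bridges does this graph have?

The edges on the cycle d-g-a-e-i-h-c-k-d are not bridges since each lies on that cycle.
But removing g—j disconnects g from j; removing k—m disconnects k from m; removing l—e disconnects l from e; removing f—a disconnects f from a — these are bridges.
In total 5 edges are bridges.

5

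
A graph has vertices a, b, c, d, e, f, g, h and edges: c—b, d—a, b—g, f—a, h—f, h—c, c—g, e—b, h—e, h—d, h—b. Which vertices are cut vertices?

h

Removing h increases the component count from 1 to 2, so h is a cut vertex.
By contrast removing f leaves 1 component; it is not a cut vertex. No other vertex is a cut vertex either.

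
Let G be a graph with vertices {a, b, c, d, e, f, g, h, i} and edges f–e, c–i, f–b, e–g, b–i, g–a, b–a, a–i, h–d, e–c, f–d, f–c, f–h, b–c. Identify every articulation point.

f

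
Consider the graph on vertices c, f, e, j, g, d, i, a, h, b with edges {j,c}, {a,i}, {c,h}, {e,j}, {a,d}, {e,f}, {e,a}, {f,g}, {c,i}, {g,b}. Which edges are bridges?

a-d, b-g, c-h, e-f, f-g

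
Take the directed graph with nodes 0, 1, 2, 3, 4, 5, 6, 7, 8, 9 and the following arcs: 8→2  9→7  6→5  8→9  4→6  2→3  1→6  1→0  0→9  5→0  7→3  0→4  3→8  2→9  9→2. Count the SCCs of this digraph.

{2, 3, 7, 8, 9} are all mutually reachable — one SCC of size 5.
{0, 4, 5, 6} are all mutually reachable — one SCC of size 4.
{1} is an SCC by itself.
That gives 3 strongly connected components.

3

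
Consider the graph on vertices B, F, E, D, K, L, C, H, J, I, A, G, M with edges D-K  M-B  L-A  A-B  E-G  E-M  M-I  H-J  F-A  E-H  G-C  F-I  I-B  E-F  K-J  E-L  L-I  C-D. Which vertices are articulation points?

E

Removing E increases the component count from 1 to 2, so E is a cut vertex.
By contrast removing G leaves 1 component; it is not a cut vertex. No other vertex is a cut vertex either.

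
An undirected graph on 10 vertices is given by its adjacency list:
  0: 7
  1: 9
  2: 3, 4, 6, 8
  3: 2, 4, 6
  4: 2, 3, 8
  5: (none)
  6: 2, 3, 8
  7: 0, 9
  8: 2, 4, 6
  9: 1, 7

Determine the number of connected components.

5 is isolated — a component by itself.
Starting from 0 we can reach 0, 1, 7, 9. That is one component of size 4.
Starting from 2 we can reach 2, 3, 4, 6, 8. That is one component of size 5.
Total: 3 components.

3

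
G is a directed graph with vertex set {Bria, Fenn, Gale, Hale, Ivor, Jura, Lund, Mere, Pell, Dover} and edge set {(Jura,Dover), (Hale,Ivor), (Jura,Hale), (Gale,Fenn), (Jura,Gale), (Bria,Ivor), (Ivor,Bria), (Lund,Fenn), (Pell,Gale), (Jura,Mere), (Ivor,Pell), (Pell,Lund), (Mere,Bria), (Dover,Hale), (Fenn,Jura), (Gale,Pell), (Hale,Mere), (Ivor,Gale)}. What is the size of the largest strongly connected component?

10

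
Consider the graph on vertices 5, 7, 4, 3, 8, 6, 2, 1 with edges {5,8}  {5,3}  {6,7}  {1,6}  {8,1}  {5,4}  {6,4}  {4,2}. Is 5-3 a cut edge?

Removing 5-3 leaves no path between 5 and 3: the component count goes from 1 to 2. So it is a bridge.

Yes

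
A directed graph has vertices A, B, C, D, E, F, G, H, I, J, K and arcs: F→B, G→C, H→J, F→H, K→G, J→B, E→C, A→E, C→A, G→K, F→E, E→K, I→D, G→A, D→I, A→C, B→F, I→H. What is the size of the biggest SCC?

5

{A, C, E, G, K} are all mutually reachable — one SCC of size 5.
{B, F, H, J} are all mutually reachable — one SCC of size 4.
{D, I} are all mutually reachable — one SCC of size 2.
The largest has 5 vertices.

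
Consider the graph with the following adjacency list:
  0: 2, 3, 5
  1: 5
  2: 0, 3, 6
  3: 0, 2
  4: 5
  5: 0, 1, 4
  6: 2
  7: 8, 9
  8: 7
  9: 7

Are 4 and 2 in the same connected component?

From 4 we can reach 0, 1, 2, 3, 4, 5, 6, which includes 2.

Yes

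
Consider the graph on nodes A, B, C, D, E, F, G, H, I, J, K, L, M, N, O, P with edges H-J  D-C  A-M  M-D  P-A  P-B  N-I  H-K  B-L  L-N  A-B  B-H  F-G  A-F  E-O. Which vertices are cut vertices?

Removing A increases the component count from 2 to 4, so A is a cut vertex.
Removing B increases the component count from 2 to 4, so B is a cut vertex.
Removing D increases the component count from 2 to 3, so D is a cut vertex.
Likewise F, H, L, M, N are cut vertices.
By contrast removing K leaves 2 components; it is not a cut vertex. No other vertex is a cut vertex either.

A, B, D, F, H, L, M, N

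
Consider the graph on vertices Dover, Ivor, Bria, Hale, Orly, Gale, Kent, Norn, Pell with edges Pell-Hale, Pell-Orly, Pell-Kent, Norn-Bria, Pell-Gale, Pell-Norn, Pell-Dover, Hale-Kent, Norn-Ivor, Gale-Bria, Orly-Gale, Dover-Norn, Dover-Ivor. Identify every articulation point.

Pell

Removing Pell increases the component count from 1 to 2, so Pell is a cut vertex.
By contrast removing Kent leaves 1 component; it is not a cut vertex. No other vertex is a cut vertex either.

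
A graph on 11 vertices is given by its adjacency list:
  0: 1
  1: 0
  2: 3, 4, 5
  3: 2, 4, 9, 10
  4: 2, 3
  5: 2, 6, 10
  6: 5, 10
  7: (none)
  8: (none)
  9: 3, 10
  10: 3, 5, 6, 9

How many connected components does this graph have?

7 is isolated — a component by itself.
8 is isolated — a component by itself.
Starting from 0 we can reach 0, 1. That is one component of size 2.
Starting from 2 we can reach 2, 3, 4, 5, 6, 9, 10. That is one component of size 7.
Total: 4 components.

4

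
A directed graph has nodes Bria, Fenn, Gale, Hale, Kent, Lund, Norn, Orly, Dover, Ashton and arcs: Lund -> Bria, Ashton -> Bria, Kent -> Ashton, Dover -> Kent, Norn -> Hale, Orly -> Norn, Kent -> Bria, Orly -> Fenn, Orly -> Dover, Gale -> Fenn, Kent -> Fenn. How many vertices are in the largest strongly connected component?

{Kent} is an SCC by itself.
{Orly} is an SCC by itself.
{Fenn} is an SCC by itself.
{Dover} is an SCC by itself.
{Norn} is an SCC by itself.
(and 5 more singleton SCCs)
The largest has 1 vertex.

1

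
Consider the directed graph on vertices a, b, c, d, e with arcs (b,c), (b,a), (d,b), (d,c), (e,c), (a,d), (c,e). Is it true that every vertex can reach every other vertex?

No

There is no directed path from e to b, so the graph is not strongly connected.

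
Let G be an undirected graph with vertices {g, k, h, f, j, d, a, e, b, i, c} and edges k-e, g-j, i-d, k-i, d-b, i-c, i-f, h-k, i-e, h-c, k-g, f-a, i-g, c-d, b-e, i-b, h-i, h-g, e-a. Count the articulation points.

Removing g increases the component count from 1 to 2, so g is a cut vertex.
By contrast removing i leaves 1 component; it is not a cut vertex. No other vertex is a cut vertex either.

1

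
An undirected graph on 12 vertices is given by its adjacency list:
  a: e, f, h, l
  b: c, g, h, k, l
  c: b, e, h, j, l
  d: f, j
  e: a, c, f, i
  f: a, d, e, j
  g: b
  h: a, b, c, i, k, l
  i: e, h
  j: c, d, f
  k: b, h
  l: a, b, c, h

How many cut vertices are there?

1

Removing b increases the component count from 1 to 2, so b is a cut vertex.
By contrast removing l leaves 1 component; it is not a cut vertex. No other vertex is a cut vertex either.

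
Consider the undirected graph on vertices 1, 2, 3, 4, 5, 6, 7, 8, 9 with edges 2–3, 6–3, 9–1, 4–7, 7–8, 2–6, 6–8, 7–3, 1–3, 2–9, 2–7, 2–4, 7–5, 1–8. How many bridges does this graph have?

The edges on the cycle 2-9-1-8-6-2 are not bridges since each lies on that cycle.
But removing 7–5 disconnects 7 from 5 — this is a bridge.

1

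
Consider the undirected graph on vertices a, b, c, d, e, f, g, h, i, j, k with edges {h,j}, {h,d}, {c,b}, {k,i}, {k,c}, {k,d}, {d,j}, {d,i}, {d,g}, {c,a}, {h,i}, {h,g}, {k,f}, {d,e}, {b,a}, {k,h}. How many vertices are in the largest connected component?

Starting from a we can reach a, b, c, d, e, f, g, h, i, j, k. That is one component of size 11.
The largest has 11 vertices.

11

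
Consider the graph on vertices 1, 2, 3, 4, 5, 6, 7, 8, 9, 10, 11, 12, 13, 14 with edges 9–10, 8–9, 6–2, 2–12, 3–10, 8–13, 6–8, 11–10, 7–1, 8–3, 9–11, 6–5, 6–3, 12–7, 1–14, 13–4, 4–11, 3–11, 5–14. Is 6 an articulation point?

Deleting 6 raises the number of components from 1 to 2, so 6 is a cut vertex.

Yes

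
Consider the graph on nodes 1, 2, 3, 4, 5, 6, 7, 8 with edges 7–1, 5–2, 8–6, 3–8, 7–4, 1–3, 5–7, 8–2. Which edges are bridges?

The edges on the cycle 5-7-1-3-8-2-5 are not bridges since each lies on that cycle.
But removing 7–4 disconnects 7 from 4; removing 8–6 disconnects 8 from 6 — these are bridges.

4-7, 6-8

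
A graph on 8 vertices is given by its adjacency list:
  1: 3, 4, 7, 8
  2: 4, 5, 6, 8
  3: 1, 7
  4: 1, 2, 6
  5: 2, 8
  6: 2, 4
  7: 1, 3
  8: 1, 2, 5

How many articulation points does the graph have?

Removing 1 increases the component count from 1 to 2, so 1 is a cut vertex.
By contrast removing 8 leaves 1 component; it is not a cut vertex. No other vertex is a cut vertex either.

1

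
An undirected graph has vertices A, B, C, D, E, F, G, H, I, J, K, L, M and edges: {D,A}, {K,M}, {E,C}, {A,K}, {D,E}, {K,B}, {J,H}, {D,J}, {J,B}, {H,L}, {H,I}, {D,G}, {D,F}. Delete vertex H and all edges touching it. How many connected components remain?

With H gone, the remaining components are: {I}; {L}; {A, B, C, D, E, F, G, J, K, M}.
That is 3 components.

3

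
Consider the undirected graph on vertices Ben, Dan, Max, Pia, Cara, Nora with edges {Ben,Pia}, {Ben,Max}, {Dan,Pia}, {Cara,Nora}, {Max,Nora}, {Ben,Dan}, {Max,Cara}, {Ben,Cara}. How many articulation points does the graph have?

Removing Ben increases the component count from 1 to 2, so Ben is a cut vertex.
By contrast removing Dan leaves 1 component; it is not a cut vertex. No other vertex is a cut vertex either.

1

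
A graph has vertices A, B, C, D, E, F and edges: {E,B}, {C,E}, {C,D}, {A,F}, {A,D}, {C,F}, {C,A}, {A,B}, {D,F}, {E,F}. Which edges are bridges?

none

The edges on the cycle C-E-F-D-C are not bridges since each lies on that cycle.
Every edge lies on some cycle, so there are no bridges.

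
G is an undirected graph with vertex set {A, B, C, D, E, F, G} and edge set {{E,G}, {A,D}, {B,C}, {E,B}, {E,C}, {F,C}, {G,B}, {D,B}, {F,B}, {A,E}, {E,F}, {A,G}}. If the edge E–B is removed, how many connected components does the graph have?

1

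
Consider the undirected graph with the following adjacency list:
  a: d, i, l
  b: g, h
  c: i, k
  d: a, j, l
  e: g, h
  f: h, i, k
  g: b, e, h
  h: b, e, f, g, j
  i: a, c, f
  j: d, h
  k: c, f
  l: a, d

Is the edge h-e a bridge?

No

After removing h-e, the path h-g-e still connects them, so the edge is not a bridge.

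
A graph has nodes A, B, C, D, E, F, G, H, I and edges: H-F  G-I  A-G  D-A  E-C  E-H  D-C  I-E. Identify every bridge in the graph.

E-H, F-H

The edges on the cycle D-A-G-I-E-C-D are not bridges since each lies on that cycle.
But removing H-F disconnects H from F; removing E-H disconnects E from H — these are bridges.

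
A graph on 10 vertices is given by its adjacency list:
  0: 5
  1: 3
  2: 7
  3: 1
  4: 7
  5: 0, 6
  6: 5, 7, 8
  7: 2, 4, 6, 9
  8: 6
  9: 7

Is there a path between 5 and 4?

From 5 we can reach 0, 2, 4, 5, 6, 7, 8, 9, which includes 4.

Yes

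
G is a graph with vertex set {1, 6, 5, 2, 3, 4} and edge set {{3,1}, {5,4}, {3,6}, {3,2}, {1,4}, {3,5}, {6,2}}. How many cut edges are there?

0

The edges on the cycle 3-6-2-3 are not bridges since each lies on that cycle.
Every edge lies on some cycle, so there are no bridges.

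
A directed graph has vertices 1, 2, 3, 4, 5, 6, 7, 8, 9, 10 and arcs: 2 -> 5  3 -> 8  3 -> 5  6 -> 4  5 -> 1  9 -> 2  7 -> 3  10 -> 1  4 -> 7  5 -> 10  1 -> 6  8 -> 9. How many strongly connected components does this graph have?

1

{1, 2, 3, 4, 5, 6, 7, 8, 9, 10} are all mutually reachable — one SCC of size 10.
That gives 1 strongly connected component.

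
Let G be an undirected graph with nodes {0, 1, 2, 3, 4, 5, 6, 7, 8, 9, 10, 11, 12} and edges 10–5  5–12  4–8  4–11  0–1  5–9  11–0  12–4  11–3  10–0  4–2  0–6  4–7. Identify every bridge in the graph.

0-1, 0-6, 11-3, 2-4, 4-7, 4-8, 5-9

The edges on the cycle 10-5-12-4-11-0-10 are not bridges since each lies on that cycle.
But removing 6–0 disconnects 6 from 0; removing 5–9 disconnects 5 from 9; removing 4–8 disconnects 4 from 8; removing 2–4 disconnects 2 from 4 — these are bridges.
In total 7 edges are bridges.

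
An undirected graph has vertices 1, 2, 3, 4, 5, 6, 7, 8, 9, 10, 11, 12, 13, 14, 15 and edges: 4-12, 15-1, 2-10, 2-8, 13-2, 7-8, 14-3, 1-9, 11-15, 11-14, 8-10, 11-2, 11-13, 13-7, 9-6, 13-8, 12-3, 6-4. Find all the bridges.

none

The edges on the cycle 11-15-1-9-6-4-12-3-14-11 are not bridges since each lies on that cycle.
Every edge lies on some cycle, so there are no bridges.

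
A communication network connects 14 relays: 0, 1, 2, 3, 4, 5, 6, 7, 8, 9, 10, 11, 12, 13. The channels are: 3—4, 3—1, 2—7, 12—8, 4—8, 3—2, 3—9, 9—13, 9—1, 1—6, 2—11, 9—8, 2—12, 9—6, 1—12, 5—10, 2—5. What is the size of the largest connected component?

13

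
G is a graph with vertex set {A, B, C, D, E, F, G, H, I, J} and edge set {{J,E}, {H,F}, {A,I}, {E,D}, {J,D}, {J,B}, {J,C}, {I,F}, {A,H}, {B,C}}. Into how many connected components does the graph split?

G is isolated — a component by itself.
Starting from A we can reach A, F, H, I. That is one component of size 4.
Starting from B we can reach B, C, D, E, J. That is one component of size 5.
Total: 3 components.

3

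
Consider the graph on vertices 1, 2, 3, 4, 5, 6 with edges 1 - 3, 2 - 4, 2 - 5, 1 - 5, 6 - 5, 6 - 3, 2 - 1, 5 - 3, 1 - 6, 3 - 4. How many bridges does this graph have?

0

The edges on the cycle 1-6-5-1 are not bridges since each lies on that cycle.
Every edge lies on some cycle, so there are no bridges.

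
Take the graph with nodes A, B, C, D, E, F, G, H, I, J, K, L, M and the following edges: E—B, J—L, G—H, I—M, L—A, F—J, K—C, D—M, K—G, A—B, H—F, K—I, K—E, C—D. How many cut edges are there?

0

The edges on the cycle K-G-H-F-J-L-A-B-E-K are not bridges since each lies on that cycle.
Every edge lies on some cycle, so there are no bridges.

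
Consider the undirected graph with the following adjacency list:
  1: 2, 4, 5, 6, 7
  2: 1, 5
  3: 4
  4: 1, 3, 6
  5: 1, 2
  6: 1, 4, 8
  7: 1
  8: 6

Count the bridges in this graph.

3

The edges on the cycle 1-6-4-1 are not bridges since each lies on that cycle.
But removing 3-4 disconnects 3 from 4; removing 7-1 disconnects 7 from 1; removing 6-8 disconnects 6 from 8 — these are bridges.
That makes 3 bridges.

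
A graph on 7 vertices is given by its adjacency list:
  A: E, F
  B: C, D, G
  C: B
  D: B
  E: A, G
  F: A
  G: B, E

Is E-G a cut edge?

Yes

Removing E-G leaves no path between E and G: the component count goes from 1 to 2. So it is a bridge.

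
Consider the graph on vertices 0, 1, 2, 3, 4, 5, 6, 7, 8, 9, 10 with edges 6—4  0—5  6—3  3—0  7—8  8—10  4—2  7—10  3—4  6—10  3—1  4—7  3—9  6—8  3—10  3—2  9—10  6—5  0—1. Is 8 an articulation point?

No

Deleting 8 leaves 1 component (was 1) (its neighbors 6, 7, 10 remain connected to each other), so 8 is not a cut vertex.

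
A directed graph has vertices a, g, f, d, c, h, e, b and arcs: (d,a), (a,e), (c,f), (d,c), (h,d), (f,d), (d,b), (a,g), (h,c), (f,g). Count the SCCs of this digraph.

6

{c, d, f} are all mutually reachable — one SCC of size 3.
{e} is an SCC by itself.
{b} is an SCC by itself.
{g} is an SCC by itself.
{a} is an SCC by itself.
(and 1 more singleton SCC)
That gives 6 strongly connected components.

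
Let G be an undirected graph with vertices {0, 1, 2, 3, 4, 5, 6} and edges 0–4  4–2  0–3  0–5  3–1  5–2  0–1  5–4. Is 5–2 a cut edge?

After removing 5–2, the path 5-4-2 still connects them, so the edge is not a bridge.

No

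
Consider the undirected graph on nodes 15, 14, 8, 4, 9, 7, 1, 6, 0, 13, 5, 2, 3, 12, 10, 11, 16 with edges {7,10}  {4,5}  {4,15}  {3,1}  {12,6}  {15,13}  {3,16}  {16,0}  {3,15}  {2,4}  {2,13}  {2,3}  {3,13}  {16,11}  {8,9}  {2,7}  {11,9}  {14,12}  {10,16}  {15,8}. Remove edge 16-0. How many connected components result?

3

Before removal there are 2 components.
16-0 is a bridge — removing it separates 16's side from 0's side.
After removal: 3 components.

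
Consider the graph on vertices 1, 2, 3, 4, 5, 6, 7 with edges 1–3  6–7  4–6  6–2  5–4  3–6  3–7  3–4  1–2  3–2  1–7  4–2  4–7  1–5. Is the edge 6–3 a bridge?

No

After removing 6–3, the path 6-4-3 still connects them, so the edge is not a bridge.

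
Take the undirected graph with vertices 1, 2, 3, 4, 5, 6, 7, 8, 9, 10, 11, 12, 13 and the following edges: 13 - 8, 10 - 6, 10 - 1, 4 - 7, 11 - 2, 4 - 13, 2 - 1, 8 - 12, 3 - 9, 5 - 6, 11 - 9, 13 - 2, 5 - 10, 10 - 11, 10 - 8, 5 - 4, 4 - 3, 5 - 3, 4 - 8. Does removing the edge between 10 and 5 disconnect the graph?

No

After removing 10 - 5, the path 10-6-5 still connects them, so the edge is not a bridge.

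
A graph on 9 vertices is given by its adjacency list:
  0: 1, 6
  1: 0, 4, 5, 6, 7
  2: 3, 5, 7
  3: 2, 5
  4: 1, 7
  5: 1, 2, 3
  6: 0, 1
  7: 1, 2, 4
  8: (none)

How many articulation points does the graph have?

1

Removing 1 increases the component count from 2 to 3, so 1 is a cut vertex.
By contrast removing 3 leaves 2 components; it is not a cut vertex. No other vertex is a cut vertex either.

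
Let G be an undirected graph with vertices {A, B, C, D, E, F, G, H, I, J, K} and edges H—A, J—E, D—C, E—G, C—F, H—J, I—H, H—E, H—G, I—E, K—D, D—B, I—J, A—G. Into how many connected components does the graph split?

Starting from B we can reach B, C, D, F, K. That is one component of size 5.
Starting from A we can reach A, E, G, H, I, J. That is one component of size 6.
Total: 2 components.

2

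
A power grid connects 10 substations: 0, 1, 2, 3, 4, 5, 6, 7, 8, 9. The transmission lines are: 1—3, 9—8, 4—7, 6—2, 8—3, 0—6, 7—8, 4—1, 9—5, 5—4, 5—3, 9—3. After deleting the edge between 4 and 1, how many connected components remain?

4 and 1 are still connected via 4-5-3-1, so the component count stays at 2.

2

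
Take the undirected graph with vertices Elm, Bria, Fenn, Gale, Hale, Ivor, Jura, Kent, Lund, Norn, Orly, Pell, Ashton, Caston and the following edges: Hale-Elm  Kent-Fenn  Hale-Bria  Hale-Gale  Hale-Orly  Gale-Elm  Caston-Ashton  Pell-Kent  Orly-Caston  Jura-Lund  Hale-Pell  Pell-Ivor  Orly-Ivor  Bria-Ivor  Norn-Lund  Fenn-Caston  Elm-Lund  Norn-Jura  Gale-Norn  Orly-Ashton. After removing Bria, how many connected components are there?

1

With Bria gone, the remaining components are: {Elm, Fenn, Gale, Hale, Ivor, Jura, Kent, Lund, Norn, Orly, Pell, Ashton, Caston}.
That is 1 component.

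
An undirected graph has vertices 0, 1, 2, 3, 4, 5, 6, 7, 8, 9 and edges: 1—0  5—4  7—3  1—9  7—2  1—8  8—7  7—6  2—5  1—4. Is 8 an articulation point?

Deleting 8 leaves 1 component (was 1) (its neighbors 1, 7 remain connected to each other), so 8 is not a cut vertex.

No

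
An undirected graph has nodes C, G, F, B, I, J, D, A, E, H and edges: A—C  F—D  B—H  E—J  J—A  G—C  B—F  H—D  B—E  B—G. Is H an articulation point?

Deleting H leaves 2 components (was 2), so H is not a cut vertex.

No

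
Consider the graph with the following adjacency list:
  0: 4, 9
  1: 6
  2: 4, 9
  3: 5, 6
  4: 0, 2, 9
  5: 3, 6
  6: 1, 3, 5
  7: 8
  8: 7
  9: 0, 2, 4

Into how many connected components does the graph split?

Starting from 7 we can reach 7, 8. That is one component of size 2.
Starting from 0 we can reach 0, 2, 4, 9. That is one component of size 4.
Starting from 1 we can reach 1, 3, 5, 6. That is one component of size 4.
Total: 3 components.

3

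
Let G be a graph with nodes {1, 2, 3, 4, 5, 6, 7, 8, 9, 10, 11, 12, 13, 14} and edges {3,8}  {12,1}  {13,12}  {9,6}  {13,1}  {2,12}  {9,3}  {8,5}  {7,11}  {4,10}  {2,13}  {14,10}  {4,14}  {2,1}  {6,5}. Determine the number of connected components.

Starting from 7 we can reach 7, 11. That is one component of size 2.
Starting from 4 we can reach 4, 10, 14. That is one component of size 3.
Starting from 1 we can reach 1, 2, 12, 13. That is one component of size 4.
Starting from 3 we can reach 3, 5, 6, 8, 9. That is one component of size 5.
Total: 4 components.

4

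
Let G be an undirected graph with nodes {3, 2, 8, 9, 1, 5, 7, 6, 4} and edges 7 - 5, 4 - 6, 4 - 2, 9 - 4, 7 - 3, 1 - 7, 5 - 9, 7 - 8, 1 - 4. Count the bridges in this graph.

4

The edges on the cycle 1-7-5-9-4-1 are not bridges since each lies on that cycle.
But removing 4 - 2 disconnects 4 from 2; removing 3 - 7 disconnects 3 from 7; removing 4 - 6 disconnects 4 from 6; removing 7 - 8 disconnects 7 from 8 — these are bridges.
That makes 4 bridges.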